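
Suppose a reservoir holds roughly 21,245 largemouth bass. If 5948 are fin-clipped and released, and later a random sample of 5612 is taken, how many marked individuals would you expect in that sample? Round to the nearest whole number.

expected recaptures ≈ 1571

Expected recaptures E[R] = M·C / N.
E[R] = 5948 × 5612 / 21245 = 33380176 / 21245 ≈ 1571.2 → 1571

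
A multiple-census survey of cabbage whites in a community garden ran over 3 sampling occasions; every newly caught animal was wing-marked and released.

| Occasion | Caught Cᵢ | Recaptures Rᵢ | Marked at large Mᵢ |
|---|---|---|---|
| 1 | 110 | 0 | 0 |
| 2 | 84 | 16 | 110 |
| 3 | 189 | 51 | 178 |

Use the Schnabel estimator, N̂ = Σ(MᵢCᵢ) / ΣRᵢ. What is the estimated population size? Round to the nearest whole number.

Σ MᵢCᵢ = 0·110 + 110·84 + 178·189 = 0 + 9240 + 33642 = 42882
Σ Rᵢ = 0 + 16 + 51 = 67
N̂ = 42882 / 67 ≈ 640.0 → 640

N ≈ 640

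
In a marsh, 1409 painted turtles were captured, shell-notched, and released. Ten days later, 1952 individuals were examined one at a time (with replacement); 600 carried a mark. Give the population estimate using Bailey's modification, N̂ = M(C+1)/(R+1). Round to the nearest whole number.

N ≈ 4579

N̂ = 1409·(1952+1)/(600+1) = 1409·1953/601 = 2751777/601 ≈ 4578.7 → 4579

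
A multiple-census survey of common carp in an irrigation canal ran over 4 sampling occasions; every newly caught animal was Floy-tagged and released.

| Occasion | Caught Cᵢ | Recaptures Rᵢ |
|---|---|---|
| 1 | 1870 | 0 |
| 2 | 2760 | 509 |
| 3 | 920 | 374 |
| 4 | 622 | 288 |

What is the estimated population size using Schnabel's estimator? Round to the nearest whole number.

N ≈ 10,124

Marked at large before each occasion: Mᵢ = Σⱼ<ᵢ (Cⱼ − Rⱼ) → M1=0, M2=1870, M3=4121, M4=4667
Σ MᵢCᵢ = 0·1870 + 1870·2760 + 4121·920 + 4667·622 = 0 + 5161200 + 3791320 + 2902874 = 11855394
Σ Rᵢ = 0 + 509 + 374 + 288 = 1171
N̂ = 11855394 / 1171 ≈ 10124.2 → 10124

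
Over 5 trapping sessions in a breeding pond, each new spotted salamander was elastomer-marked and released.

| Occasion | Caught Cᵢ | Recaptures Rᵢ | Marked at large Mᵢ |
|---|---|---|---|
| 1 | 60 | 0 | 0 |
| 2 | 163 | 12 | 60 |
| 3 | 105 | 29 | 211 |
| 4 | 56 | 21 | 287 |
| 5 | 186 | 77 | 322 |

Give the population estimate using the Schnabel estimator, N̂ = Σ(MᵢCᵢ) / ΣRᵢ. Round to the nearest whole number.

N ≈ 776

Σ MᵢCᵢ = 0·60 + 60·163 + 211·105 + 287·56 + 322·186 = 0 + 9780 + 22155 + 16072 + 59892 = 107899
Σ Rᵢ = 0 + 12 + 29 + 21 + 77 = 139
N̂ = 107899 / 139 ≈ 776.3 → 776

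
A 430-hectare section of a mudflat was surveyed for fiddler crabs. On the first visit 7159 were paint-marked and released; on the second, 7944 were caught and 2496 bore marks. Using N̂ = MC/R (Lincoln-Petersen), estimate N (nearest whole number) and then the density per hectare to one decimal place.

density ≈ 53.0 fiddler crabs per hectare

N̂ = 7159·7944/2496 = 56871096/2496 ≈ 22784.9 → 22785
Density = N̂ / area = 22785 / 430 ≈ 52.99 → 53.0 per hectare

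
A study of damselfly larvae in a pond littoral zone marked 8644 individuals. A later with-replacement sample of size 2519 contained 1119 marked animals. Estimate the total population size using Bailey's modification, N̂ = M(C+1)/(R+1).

N = 19,449

N̂ = 8644·(2519+1)/(1119+1) = 8644·2520/1120 = 21782880/1120 = 19449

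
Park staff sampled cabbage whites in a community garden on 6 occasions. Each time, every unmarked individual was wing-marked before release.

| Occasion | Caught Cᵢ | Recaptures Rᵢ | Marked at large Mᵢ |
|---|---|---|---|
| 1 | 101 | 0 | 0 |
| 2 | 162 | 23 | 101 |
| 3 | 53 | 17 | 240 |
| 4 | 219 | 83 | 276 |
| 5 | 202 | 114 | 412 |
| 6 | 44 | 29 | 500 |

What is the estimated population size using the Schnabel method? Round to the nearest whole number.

N ≈ 732

Σ MᵢCᵢ = 0·101 + 101·162 + 240·53 + 276·219 + 412·202 + 500·44 = 0 + 16362 + 12720 + 60444 + 83224 + 22000 = 194750
Σ Rᵢ = 0 + 23 + 17 + 83 + 114 + 29 = 266
N̂ = 194750 / 266 ≈ 732.1 → 732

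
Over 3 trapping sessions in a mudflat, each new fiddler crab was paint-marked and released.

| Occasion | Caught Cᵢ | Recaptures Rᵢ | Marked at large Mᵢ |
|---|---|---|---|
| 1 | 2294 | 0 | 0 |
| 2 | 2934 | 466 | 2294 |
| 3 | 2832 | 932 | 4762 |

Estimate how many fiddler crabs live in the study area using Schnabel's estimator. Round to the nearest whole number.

Σ MᵢCᵢ = 0·2294 + 2294·2934 + 4762·2832 = 0 + 6730596 + 13485984 = 20216580
Σ Rᵢ = 0 + 466 + 932 = 1398
N̂ = 20216580 / 1398 ≈ 14461.1 → 14461

N ≈ 14,461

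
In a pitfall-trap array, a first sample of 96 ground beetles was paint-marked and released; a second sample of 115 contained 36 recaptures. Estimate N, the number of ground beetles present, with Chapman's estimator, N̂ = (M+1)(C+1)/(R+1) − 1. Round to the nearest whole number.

N̂ = (96+1)(115+1)/(36+1) − 1 = 97·116/37 − 1
= 11252/37 − 1 ≈ 304.1 − 1 ≈ 303.1 → 303

N ≈ 303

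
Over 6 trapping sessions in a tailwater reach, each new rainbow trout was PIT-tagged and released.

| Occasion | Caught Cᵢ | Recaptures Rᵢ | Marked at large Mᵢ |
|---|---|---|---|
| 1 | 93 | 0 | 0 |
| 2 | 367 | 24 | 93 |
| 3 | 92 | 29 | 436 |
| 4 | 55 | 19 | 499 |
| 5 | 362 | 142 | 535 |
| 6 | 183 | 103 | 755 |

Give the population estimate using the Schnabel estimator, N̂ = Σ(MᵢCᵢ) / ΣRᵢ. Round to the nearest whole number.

N ≈ 1368

Σ MᵢCᵢ = 0·93 + 93·367 + 436·92 + 499·55 + 535·362 + 755·183 = 0 + 34131 + 40112 + 27445 + 193670 + 138165 = 433523
Σ Rᵢ = 0 + 24 + 29 + 19 + 142 + 103 = 317
N̂ = 433523 / 317 ≈ 1367.6 → 1368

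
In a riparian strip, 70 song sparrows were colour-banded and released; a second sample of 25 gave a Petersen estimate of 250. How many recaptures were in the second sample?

R = 7

From N = M·C/R: R = M·C / N = 70·25 / 250 = 1750 / 250 = 7.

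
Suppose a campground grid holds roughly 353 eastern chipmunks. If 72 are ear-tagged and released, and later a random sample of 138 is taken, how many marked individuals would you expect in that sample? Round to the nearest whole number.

expected recaptures ≈ 28

Expected recaptures E[R] = M·C / N.
E[R] = 72 × 138 / 353 = 9936 / 353 ≈ 28.1 → 28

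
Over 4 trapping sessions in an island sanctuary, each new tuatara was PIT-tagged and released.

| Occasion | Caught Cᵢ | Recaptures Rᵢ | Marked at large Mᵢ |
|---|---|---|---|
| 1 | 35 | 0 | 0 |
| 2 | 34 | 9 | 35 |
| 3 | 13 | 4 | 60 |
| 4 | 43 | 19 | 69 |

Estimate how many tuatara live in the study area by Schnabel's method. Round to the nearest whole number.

N ≈ 154

Σ MᵢCᵢ = 0·35 + 35·34 + 60·13 + 69·43 = 0 + 1190 + 780 + 2967 = 4937
Σ Rᵢ = 0 + 9 + 4 + 19 = 32
N̂ = 4937 / 32 ≈ 154.3 → 154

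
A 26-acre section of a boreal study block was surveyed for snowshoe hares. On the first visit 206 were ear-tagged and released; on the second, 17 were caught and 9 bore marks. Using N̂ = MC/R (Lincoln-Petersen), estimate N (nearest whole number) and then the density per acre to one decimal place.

density ≈ 15.0 snowshoe hares per acre

N̂ = 206·17/9 = 3502/9 ≈ 389.1 → 389
Density = N̂ / area = 389 / 26 ≈ 14.96 → 15.0 per acre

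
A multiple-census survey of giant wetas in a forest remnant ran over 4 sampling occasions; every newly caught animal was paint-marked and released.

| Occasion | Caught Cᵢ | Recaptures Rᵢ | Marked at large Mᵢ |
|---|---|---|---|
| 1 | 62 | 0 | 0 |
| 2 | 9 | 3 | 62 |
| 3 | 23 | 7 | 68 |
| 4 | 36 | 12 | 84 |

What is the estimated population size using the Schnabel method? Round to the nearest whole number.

N ≈ 234

Σ MᵢCᵢ = 0·62 + 62·9 + 68·23 + 84·36 = 0 + 558 + 1564 + 3024 = 5146
Σ Rᵢ = 0 + 3 + 7 + 12 = 22
N̂ = 5146 / 22 ≈ 233.9 → 234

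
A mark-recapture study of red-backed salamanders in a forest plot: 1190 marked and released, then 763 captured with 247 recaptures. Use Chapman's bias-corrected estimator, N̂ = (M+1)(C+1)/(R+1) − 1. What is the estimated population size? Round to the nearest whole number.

N ≈ 3668

N̂ = (1190+1)(763+1)/(247+1) − 1 = 1191·764/248 − 1
= 909924/248 − 1 ≈ 3669.0 − 1 ≈ 3668.0 → 3668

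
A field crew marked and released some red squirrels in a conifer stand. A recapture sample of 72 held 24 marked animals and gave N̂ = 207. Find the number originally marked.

M = 69

From N = M·C/R: M = N·R / C = 207·24 / 72 = 4968 / 72 = 69.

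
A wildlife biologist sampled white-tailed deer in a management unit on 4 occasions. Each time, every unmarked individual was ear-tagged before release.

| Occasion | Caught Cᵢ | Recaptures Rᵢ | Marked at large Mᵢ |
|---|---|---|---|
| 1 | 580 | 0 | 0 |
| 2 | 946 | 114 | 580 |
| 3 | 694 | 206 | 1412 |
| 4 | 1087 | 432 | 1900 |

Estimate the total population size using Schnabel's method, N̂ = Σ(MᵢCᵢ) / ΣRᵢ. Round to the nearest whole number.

Σ MᵢCᵢ = 0·580 + 580·946 + 1412·694 + 1900·1087 = 0 + 548680 + 979928 + 2065300 = 3593908
Σ Rᵢ = 0 + 114 + 206 + 432 = 752
N̂ = 3593908 / 752 ≈ 4779.1 → 4779

N ≈ 4779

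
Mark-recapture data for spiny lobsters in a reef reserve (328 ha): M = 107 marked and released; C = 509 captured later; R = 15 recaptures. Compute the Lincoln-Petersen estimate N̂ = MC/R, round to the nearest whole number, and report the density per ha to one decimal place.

N̂ = 107·509/15 = 54463/15 ≈ 3630.9 → 3631
Density = N̂ / area = 3631 / 328 ≈ 11.07 → 11.1 per ha

density ≈ 11.1 spiny lobsters per ha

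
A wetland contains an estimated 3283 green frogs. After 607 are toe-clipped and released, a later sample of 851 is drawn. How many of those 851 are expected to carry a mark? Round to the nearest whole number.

expected recaptures ≈ 157

Expected recaptures E[R] = M·C / N.
E[R] = 607 × 851 / 3283 = 516557 / 3283 ≈ 157.3 → 157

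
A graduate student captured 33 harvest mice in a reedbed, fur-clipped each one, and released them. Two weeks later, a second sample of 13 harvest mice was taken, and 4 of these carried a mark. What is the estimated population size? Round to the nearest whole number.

The marked fraction in the recapture sample should equal the marked fraction in the population: 4/13 = 33/N.
N = (33 × 13) / 4 = 429 / 4 ≈ 107.2 → 107

N ≈ 107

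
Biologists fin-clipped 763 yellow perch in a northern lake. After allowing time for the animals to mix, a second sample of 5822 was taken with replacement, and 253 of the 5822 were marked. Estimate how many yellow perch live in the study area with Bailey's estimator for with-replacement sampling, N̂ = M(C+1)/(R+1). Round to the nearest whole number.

N̂ = 763·(5822+1)/(253+1) = 763·5823/254 = 4442949/254 ≈ 17491.9 → 17492

N ≈ 17,492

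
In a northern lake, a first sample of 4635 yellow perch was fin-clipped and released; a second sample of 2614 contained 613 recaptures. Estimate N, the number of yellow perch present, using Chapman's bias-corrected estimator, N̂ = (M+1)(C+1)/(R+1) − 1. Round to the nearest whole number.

N̂ = (4635+1)(2614+1)/(613+1) − 1 = 4636·2615/614 − 1
= 12123140/614 − 1 ≈ 19744.5 − 1 ≈ 19743.5 → 19744

N ≈ 19,744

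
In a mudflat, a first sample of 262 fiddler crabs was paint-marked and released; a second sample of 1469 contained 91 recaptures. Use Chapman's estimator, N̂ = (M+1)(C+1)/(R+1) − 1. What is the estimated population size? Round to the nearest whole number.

N̂ = (262+1)(1469+1)/(91+1) − 1 = 263·1470/92 − 1
= 386610/92 − 1 ≈ 4202.3 − 1 ≈ 4201.3 → 4201

N ≈ 4201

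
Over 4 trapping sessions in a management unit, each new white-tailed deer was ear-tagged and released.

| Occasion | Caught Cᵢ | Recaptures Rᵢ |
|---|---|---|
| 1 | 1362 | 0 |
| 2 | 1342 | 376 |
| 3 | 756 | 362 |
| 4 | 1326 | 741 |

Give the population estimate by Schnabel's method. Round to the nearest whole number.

Marked at large before each occasion: Mᵢ = Σⱼ<ᵢ (Cⱼ − Rⱼ) → M1=0, M2=1362, M3=2328, M4=2722
Σ MᵢCᵢ = 0·1362 + 1362·1342 + 2328·756 + 2722·1326 = 0 + 1827804 + 1759968 + 3609372 = 7197144
Σ Rᵢ = 0 + 376 + 362 + 741 = 1479
N̂ = 7197144 / 1479 ≈ 4866.2 → 4866

N ≈ 4866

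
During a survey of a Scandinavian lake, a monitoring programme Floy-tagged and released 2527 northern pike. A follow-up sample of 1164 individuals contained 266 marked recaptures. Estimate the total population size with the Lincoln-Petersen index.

N = 11,058

The marked fraction in the recapture sample should equal the marked fraction in the population: 266/1164 = 2527/N.
N = (2527 × 1164) / 266 = 2941428 / 266 = 11058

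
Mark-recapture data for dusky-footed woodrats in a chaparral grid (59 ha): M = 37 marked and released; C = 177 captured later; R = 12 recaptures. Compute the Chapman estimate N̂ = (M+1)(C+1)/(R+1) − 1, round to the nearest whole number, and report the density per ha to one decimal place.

density ≈ 8.8 dusky-footed woodrats per ha

N̂ = 38·178/13 − 1 = 6764/13 − 1 ≈ 519.3 → 519
Density = N̂ / area = 519 / 59 ≈ 8.80 → 8.8 per ha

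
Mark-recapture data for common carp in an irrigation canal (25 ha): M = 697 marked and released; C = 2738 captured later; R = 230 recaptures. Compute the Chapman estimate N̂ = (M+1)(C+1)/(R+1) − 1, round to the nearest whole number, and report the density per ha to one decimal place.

N̂ = 698·2739/231 − 1 = 1911822/231 − 1 ≈ 8275.3 → 8275
Density = N̂ / area = 8275 / 25 = 331.0 per ha

density ≈ 331.0 common carp per ha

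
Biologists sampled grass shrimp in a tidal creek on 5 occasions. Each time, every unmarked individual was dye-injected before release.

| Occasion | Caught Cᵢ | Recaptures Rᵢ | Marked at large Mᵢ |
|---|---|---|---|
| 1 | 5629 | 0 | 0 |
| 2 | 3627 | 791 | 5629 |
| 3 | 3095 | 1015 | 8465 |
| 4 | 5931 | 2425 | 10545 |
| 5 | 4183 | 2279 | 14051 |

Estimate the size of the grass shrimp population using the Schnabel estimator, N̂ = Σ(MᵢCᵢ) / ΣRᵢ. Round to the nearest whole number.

Σ MᵢCᵢ = 0·5629 + 5629·3627 + 8465·3095 + 10545·5931 + 14051·4183 = 0 + 20416383 + 26199175 + 62542395 + 58775333 = 167933286
Σ Rᵢ = 0 + 791 + 1015 + 2425 + 2279 = 6510
N̂ = 167933286 / 6510 ≈ 25796.2 → 25796

N ≈ 25,796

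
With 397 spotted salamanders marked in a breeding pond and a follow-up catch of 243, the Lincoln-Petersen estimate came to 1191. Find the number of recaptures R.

From N = M·C/R: R = M·C / N = 397·243 / 1191 = 96471 / 1191 = 81.

R = 81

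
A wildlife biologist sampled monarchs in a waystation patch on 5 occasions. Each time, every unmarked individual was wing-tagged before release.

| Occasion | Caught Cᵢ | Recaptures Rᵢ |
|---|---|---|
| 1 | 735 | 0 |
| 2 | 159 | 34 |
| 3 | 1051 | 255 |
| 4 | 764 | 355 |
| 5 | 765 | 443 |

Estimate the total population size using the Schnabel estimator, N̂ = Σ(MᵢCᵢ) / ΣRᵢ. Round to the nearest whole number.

Marked at large before each occasion: Mᵢ = Σⱼ<ᵢ (Cⱼ − Rⱼ) → M1=0, M2=735, M3=860, M4=1656, M5=2065
Σ MᵢCᵢ = 0·735 + 735·159 + 860·1051 + 1656·764 + 2065·765 = 0 + 116865 + 903860 + 1265184 + 1579725 = 3865634
Σ Rᵢ = 0 + 34 + 255 + 355 + 443 = 1087
N̂ = 3865634 / 1087 ≈ 3556.2 → 3556

N ≈ 3556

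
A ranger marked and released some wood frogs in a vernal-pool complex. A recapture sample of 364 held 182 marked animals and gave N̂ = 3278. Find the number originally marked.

From N = M·C/R: M = N·R / C = 3278·182 / 364 = 596596 / 364 = 1639.

M = 1639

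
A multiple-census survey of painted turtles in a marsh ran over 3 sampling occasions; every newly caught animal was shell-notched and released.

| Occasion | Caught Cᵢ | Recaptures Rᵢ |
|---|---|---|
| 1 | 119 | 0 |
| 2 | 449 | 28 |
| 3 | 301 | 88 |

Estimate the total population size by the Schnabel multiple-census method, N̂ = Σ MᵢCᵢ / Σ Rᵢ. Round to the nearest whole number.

Marked at large before each occasion: Mᵢ = Σⱼ<ᵢ (Cⱼ − Rⱼ) → M1=0, M2=119, M3=540
Σ MᵢCᵢ = 0·119 + 119·449 + 540·301 = 0 + 53431 + 162540 = 215971
Σ Rᵢ = 0 + 28 + 88 = 116
N̂ = 215971 / 116 ≈ 1861.8 → 1862

N ≈ 1862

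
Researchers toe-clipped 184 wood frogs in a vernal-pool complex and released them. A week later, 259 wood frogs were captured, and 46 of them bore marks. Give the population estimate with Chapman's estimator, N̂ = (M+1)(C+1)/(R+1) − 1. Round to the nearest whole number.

N̂ = (184+1)(259+1)/(46+1) − 1 = 185·260/47 − 1
= 48100/47 − 1 ≈ 1023.4 − 1 ≈ 1022.4 → 1022

N ≈ 1022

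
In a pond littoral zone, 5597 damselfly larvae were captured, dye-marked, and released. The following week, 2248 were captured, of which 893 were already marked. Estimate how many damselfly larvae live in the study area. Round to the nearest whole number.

The marked fraction in the recapture sample should equal the marked fraction in the population: 893/2248 = 5597/N.
N = (5597 × 2248) / 893 = 12582056 / 893 ≈ 14089.6 → 14090

N ≈ 14,090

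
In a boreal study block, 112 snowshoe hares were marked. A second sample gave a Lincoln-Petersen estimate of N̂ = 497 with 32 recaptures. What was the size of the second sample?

C = 142

From N = M·C/R: C = N·R / M = 497·32 / 112 = 15904 / 112 = 142.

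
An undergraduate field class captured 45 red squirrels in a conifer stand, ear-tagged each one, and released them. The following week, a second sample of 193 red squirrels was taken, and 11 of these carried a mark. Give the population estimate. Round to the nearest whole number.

The marked fraction in the recapture sample should equal the marked fraction in the population: 11/193 = 45/N.
N = (45 × 193) / 11 = 8685 / 11 ≈ 789.5 → 790

N ≈ 790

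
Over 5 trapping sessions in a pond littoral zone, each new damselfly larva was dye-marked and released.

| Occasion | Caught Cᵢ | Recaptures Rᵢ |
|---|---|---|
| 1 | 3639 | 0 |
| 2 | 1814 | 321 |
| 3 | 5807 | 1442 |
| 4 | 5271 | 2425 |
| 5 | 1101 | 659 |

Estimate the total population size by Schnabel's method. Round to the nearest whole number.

N ≈ 20,642

Marked at large before each occasion: Mᵢ = Σⱼ<ᵢ (Cⱼ − Rⱼ) → M1=0, M2=3639, M3=5132, M4=9497, M5=12343
Σ MᵢCᵢ = 0·3639 + 3639·1814 + 5132·5807 + 9497·5271 + 12343·1101 = 0 + 6601146 + 29801524 + 50058687 + 13589643 = 100051000
Σ Rᵢ = 0 + 321 + 1442 + 2425 + 659 = 4847
N̂ = 100051000 / 4847 ≈ 20641.8 → 20642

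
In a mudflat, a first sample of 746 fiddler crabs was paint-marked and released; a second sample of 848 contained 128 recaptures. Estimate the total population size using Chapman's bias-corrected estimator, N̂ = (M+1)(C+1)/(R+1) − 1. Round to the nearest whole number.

N̂ = (746+1)(848+1)/(128+1) − 1 = 747·849/129 − 1
= 634203/129 − 1 ≈ 4916.3 − 1 ≈ 4915.3 → 4915

N ≈ 4915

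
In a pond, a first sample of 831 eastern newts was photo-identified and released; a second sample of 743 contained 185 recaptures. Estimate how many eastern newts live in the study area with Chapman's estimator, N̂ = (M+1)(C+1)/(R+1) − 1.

N̂ = (831+1)(743+1)/(185+1) − 1 = 832·744/186 − 1
= 619008/186 − 1 = 3328 − 1 = 3327

N = 3327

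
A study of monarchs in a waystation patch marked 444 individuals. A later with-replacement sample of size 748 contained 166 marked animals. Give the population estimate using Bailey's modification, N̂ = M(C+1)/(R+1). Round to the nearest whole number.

N ≈ 1991

N̂ = 444·(748+1)/(166+1) = 444·749/167 = 332556/167 ≈ 1991.4 → 1991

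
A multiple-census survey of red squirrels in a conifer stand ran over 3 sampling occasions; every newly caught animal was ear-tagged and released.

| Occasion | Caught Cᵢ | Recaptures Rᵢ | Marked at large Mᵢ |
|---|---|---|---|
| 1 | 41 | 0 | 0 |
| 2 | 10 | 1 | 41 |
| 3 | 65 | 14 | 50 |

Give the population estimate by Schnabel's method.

N = 244

Σ MᵢCᵢ = 0·41 + 41·10 + 50·65 = 0 + 410 + 3250 = 3660
Σ Rᵢ = 0 + 1 + 14 = 15
N̂ = 3660 / 15 = 244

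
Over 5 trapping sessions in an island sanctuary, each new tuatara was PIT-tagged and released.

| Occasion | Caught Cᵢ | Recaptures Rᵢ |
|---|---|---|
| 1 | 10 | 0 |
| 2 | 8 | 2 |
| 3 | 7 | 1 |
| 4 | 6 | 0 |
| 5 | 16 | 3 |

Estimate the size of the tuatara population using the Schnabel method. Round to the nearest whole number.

Marked at large before each occasion: Mᵢ = Σⱼ<ᵢ (Cⱼ − Rⱼ) → M1=0, M2=10, M3=16, M4=22, M5=28
Σ MᵢCᵢ = 0·10 + 10·8 + 16·7 + 22·6 + 28·16 = 0 + 80 + 112 + 132 + 448 = 772
Σ Rᵢ = 0 + 2 + 1 + 0 + 3 = 6
N̂ = 772 / 6 ≈ 128.7 → 129

N ≈ 129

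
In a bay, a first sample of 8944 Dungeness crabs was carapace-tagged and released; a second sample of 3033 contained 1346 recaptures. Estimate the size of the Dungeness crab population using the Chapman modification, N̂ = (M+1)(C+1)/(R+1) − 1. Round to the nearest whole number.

N ≈ 20,147

N̂ = (8944+1)(3033+1)/(1346+1) − 1 = 8945·3034/1347 − 1
= 27139130/1347 − 1 ≈ 20147.8 − 1 ≈ 20146.8 → 20147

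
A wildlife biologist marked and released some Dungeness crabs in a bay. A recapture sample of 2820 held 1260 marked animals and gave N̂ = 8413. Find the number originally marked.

M = 3759

From N = M·C/R: M = N·R / C = 8413·1260 / 2820 = 10600380 / 2820 = 3759.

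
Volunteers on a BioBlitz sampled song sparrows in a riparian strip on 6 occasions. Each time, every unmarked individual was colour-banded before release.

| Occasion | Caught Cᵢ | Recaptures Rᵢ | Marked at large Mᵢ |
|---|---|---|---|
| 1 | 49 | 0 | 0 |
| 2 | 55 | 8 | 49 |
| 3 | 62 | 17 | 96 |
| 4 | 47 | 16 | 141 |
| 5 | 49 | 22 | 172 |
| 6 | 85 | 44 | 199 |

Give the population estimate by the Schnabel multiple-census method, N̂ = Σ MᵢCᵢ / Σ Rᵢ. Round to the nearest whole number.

N ≈ 380

Σ MᵢCᵢ = 0·49 + 49·55 + 96·62 + 141·47 + 172·49 + 199·85 = 0 + 2695 + 5952 + 6627 + 8428 + 16915 = 40617
Σ Rᵢ = 0 + 8 + 17 + 16 + 22 + 44 = 107
N̂ = 40617 / 107 ≈ 379.6 → 380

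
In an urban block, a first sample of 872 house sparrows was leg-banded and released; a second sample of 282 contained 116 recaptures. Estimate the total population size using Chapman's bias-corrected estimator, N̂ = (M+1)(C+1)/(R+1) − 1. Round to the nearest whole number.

N ≈ 2111

N̂ = (872+1)(282+1)/(116+1) − 1 = 873·283/117 − 1
= 247059/117 − 1 ≈ 2111.6 − 1 ≈ 2110.6 → 2111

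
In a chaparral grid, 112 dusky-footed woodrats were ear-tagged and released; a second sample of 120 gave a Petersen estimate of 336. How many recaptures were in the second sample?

From N = M·C/R: R = M·C / N = 112·120 / 336 = 13440 / 336 = 40.

R = 40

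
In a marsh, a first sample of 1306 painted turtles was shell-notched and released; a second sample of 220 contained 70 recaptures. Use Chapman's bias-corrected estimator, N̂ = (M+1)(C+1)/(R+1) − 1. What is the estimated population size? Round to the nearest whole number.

N ≈ 4067

N̂ = (1306+1)(220+1)/(70+1) − 1 = 1307·221/71 − 1
= 288847/71 − 1 ≈ 4068.3 − 1 ≈ 4067.3 → 4067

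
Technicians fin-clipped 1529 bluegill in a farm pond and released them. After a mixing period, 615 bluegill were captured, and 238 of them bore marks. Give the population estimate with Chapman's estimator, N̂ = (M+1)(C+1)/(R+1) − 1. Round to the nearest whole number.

N̂ = (1529+1)(615+1)/(238+1) − 1 = 1530·616/239 − 1
= 942480/239 − 1 ≈ 3943.4 − 1 ≈ 3942.4 → 3942

N ≈ 3942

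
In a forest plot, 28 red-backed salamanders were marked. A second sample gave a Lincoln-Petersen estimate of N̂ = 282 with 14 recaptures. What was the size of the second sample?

From N = M·C/R: C = N·R / M = 282·14 / 28 = 3948 / 28 = 141.

C = 141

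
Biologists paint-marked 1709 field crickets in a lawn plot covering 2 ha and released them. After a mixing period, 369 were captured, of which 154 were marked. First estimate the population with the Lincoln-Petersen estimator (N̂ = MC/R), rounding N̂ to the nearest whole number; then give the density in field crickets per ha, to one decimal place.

N̂ = 1709·369/154 = 630621/154 ≈ 4094.9 → 4095
Density = N̂ / area = 4095 / 2 ≈ 2047.50 → 2047.5 per ha

density ≈ 2047.5 field crickets per ha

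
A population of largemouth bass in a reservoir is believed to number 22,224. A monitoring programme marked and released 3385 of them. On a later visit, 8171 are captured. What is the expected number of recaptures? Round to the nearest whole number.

Expected recaptures E[R] = M·C / N.
E[R] = 3385 × 8171 / 22224 = 27658835 / 22224 ≈ 1244.5 → 1245

expected recaptures ≈ 1245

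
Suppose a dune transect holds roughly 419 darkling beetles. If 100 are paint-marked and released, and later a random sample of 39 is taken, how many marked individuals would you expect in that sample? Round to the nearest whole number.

Expected recaptures E[R] = M·C / N.
E[R] = 100 × 39 / 419 = 3900 / 419 ≈ 9.3 → 9

expected recaptures ≈ 9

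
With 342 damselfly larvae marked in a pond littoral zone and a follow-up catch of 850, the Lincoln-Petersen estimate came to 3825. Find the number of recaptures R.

R = 76

From N = M·C/R: R = M·C / N = 342·850 / 3825 = 290700 / 3825 = 76.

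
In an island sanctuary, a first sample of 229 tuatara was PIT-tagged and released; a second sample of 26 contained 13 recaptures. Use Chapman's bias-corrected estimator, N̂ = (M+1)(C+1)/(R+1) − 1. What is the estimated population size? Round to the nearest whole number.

N̂ = (229+1)(26+1)/(13+1) − 1 = 230·27/14 − 1
= 6210/14 − 1 ≈ 443.6 − 1 ≈ 442.6 → 443

N ≈ 443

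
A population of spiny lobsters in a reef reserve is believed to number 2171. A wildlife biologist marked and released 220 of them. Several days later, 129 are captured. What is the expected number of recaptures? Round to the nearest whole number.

The marked fraction of the population is 220/2171, so in a sample of 129 expect C·(M/N) marked.
E[R] = 220 × 129 / 2171 = 28380 / 2171 ≈ 13.1 → 13

expected recaptures ≈ 13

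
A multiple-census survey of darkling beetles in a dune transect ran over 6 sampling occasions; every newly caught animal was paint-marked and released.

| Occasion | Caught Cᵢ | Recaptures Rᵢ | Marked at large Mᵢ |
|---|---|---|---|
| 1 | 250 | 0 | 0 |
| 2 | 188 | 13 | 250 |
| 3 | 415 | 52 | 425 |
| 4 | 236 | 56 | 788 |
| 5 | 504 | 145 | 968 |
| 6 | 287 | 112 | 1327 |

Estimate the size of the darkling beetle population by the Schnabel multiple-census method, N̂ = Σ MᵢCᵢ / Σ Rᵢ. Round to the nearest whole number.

Σ MᵢCᵢ = 0·250 + 250·188 + 425·415 + 788·236 + 968·504 + 1327·287 = 0 + 47000 + 176375 + 185968 + 487872 + 380849 = 1278064
Σ Rᵢ = 0 + 13 + 52 + 56 + 145 + 112 = 378
N̂ = 1278064 / 378 ≈ 3381.1 → 3381

N ≈ 3381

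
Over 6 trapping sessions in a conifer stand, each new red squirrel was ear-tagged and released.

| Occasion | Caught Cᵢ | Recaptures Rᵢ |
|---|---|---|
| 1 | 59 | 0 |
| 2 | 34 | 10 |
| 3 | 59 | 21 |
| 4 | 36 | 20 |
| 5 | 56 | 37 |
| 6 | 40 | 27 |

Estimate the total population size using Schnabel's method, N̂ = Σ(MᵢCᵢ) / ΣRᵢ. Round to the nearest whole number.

Marked at large before each occasion: Mᵢ = Σⱼ<ᵢ (Cⱼ − Rⱼ) → M1=0, M2=59, M3=83, M4=121, M5=137, M6=156
Σ MᵢCᵢ = 0·59 + 59·34 + 83·59 + 121·36 + 137·56 + 156·40 = 0 + 2006 + 4897 + 4356 + 7672 + 6240 = 25171
Σ Rᵢ = 0 + 10 + 21 + 20 + 37 + 27 = 115
N̂ = 25171 / 115 ≈ 218.9 → 219

N ≈ 219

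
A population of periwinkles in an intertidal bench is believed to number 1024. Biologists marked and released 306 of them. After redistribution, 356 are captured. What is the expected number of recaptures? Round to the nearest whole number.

The marked fraction of the population is 306/1024, so in a sample of 356 expect C·(M/N) marked.
E[R] = 306 × 356 / 1024 = 108936 / 1024 ≈ 106.4 → 106

expected recaptures ≈ 106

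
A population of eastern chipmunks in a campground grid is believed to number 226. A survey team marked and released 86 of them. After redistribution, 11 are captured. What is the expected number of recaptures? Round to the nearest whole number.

expected recaptures ≈ 4

Expected recaptures E[R] = M·C / N.
E[R] = 86 × 11 / 226 = 946 / 226 ≈ 4.2 → 4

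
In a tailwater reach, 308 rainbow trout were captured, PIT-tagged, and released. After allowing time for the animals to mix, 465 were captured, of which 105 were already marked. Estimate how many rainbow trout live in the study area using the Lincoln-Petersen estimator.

N = 1364

Lincoln-Petersen assumes M/N = R/C, so N = M·C / R.
N = (308 × 465) / 105 = 143220 / 105 = 1364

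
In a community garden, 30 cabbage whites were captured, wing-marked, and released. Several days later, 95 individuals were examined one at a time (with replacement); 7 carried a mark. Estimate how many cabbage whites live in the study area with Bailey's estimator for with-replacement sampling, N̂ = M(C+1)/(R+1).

N = 360

N̂ = 30·(95+1)/(7+1) = 30·96/8 = 2880/8 = 360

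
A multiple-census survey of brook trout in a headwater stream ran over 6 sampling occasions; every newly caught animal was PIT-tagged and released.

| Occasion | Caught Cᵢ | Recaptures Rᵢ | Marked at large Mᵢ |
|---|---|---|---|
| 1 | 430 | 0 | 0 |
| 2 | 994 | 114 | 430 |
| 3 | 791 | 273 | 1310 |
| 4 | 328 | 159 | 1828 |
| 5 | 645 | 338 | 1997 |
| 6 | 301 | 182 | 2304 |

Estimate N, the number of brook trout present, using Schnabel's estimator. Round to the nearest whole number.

N ≈ 3794

Σ MᵢCᵢ = 0·430 + 430·994 + 1310·791 + 1828·328 + 1997·645 + 2304·301 = 0 + 427420 + 1036210 + 599584 + 1288065 + 693504 = 4044783
Σ Rᵢ = 0 + 114 + 273 + 159 + 338 + 182 = 1066
N̂ = 4044783 / 1066 ≈ 3794.4 → 3794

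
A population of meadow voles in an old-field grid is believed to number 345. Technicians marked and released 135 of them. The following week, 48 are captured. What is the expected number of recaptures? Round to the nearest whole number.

expected recaptures ≈ 19

The marked fraction of the population is 135/345, so in a sample of 48 expect C·(M/N) marked.
E[R] = 135 × 48 / 345 = 6480 / 345 ≈ 18.8 → 19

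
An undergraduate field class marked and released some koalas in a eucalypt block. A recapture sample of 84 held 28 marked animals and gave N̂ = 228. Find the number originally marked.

From N = M·C/R: M = N·R / C = 228·28 / 84 = 6384 / 84 = 76.

M = 76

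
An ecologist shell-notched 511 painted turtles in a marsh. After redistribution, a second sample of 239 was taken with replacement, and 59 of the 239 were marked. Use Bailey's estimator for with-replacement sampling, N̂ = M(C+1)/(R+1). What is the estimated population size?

N̂ = 511·(239+1)/(59+1) = 511·240/60 = 122640/60 = 2044

N = 2044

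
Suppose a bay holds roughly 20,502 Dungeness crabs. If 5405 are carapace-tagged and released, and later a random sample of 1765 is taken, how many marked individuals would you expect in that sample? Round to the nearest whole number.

expected recaptures ≈ 465

The marked fraction of the population is 5405/20502, so in a sample of 1765 expect C·(M/N) marked.
E[R] = 5405 × 1765 / 20502 = 9539825 / 20502 ≈ 465.3 → 465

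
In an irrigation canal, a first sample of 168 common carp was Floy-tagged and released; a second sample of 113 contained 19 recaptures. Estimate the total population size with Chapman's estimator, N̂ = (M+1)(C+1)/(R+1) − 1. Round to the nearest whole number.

N ≈ 962

N̂ = (168+1)(113+1)/(19+1) − 1 = 169·114/20 − 1
= 19266/20 − 1 ≈ 963.3 − 1 ≈ 962.3 → 962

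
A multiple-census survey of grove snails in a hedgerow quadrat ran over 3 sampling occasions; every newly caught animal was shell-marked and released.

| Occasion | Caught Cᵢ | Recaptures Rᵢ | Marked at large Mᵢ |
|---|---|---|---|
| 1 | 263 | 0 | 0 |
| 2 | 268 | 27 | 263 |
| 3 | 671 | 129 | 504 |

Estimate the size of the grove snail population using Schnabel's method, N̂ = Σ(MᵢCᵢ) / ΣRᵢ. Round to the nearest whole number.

N ≈ 2620

Σ MᵢCᵢ = 0·263 + 263·268 + 504·671 = 0 + 70484 + 338184 = 408668
Σ Rᵢ = 0 + 27 + 129 = 156
N̂ = 408668 / 156 ≈ 2619.7 → 2620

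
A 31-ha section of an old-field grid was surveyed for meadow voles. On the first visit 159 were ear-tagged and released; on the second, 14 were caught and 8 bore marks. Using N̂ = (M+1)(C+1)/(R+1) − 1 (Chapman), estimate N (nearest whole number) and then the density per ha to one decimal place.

density ≈ 8.6 meadow voles per ha

N̂ = 160·15/9 − 1 = 2400/9 − 1 ≈ 265.7 → 266
Density = N̂ / area = 266 / 31 ≈ 8.58 → 8.6 per ha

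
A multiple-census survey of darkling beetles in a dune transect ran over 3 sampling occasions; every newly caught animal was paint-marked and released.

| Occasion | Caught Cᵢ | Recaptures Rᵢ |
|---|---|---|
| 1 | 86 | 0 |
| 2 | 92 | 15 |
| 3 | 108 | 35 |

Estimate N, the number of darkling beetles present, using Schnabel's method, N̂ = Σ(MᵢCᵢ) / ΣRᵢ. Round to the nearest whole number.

N ≈ 510

Marked at large before each occasion: Mᵢ = Σⱼ<ᵢ (Cⱼ − Rⱼ) → M1=0, M2=86, M3=163
Σ MᵢCᵢ = 0·86 + 86·92 + 163·108 = 0 + 7912 + 17604 = 25516
Σ Rᵢ = 0 + 15 + 35 = 50
N̂ = 25516 / 50 ≈ 510.3 → 510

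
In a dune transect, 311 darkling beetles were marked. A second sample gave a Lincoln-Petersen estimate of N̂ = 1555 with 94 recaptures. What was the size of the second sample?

C = 470

From N = M·C/R: C = N·R / M = 1555·94 / 311 = 146170 / 311 = 470.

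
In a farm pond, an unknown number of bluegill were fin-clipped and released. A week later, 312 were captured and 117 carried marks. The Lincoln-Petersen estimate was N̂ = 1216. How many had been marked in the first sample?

M = 456

From N = M·C/R: M = N·R / C = 1216·117 / 312 = 142272 / 312 = 456.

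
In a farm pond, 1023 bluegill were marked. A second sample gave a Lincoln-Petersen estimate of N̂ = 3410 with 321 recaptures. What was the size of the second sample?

C = 1070

From N = M·C/R: C = N·R / M = 3410·321 / 1023 = 1094610 / 1023 = 1070.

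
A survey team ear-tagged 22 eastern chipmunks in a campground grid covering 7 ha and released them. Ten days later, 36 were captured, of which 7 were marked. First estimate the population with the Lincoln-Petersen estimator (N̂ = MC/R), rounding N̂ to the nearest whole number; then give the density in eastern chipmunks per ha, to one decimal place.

N̂ = 22·36/7 = 792/7 ≈ 113.1 → 113
Density = N̂ / area = 113 / 7 ≈ 16.14 → 16.1 per ha

density ≈ 16.1 eastern chipmunks per ha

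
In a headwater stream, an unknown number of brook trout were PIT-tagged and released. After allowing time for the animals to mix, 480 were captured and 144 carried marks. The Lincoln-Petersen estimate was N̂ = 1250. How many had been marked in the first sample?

From N = M·C/R: M = N·R / C = 1250·144 / 480 = 180000 / 480 = 375.

M = 375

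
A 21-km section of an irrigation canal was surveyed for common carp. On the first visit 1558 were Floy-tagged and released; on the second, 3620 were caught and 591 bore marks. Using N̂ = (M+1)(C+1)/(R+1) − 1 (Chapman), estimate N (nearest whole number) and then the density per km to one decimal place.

N̂ = 1559·3621/592 − 1 = 5645139/592 − 1 ≈ 9534.7 → 9535
Density = N̂ / area = 9535 / 21 ≈ 454.048 → 454.0 per km

density ≈ 454.0 common carp per km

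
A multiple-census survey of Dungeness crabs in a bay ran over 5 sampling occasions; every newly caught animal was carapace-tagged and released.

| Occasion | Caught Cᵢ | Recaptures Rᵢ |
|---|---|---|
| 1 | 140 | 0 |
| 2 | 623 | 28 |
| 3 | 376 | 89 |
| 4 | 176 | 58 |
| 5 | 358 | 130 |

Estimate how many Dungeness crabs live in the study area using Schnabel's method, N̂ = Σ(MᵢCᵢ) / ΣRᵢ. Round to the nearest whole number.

N ≈ 3120

Marked at large before each occasion: Mᵢ = Σⱼ<ᵢ (Cⱼ − Rⱼ) → M1=0, M2=140, M3=735, M4=1022, M5=1140
Σ MᵢCᵢ = 0·140 + 140·623 + 735·376 + 1022·176 + 1140·358 = 0 + 87220 + 276360 + 179872 + 408120 = 951572
Σ Rᵢ = 0 + 28 + 89 + 58 + 130 = 305
N̂ = 951572 / 305 ≈ 3119.9 → 3120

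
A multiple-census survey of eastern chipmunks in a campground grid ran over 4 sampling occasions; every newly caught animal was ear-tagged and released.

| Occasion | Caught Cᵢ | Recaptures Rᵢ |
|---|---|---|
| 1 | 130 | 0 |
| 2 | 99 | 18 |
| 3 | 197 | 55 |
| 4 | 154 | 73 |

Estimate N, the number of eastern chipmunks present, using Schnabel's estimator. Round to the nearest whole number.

N ≈ 745

Marked at large before each occasion: Mᵢ = Σⱼ<ᵢ (Cⱼ − Rⱼ) → M1=0, M2=130, M3=211, M4=353
Σ MᵢCᵢ = 0·130 + 130·99 + 211·197 + 353·154 = 0 + 12870 + 41567 + 54362 = 108799
Σ Rᵢ = 0 + 18 + 55 + 73 = 146
N̂ = 108799 / 146 ≈ 745.2 → 745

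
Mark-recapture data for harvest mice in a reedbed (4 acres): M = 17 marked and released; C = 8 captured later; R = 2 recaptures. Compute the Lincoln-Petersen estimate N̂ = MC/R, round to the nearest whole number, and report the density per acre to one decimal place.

N̂ = 17·8/2 = 136/2 = 68
Density = N̂ / area = 68 / 4 = 17.0 per acre

density ≈ 17.0 harvest mice per acre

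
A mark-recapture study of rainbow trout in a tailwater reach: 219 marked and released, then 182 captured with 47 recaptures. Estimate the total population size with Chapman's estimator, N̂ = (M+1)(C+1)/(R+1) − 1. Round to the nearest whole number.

N̂ = (219+1)(182+1)/(47+1) − 1 = 220·183/48 − 1
= 40260/48 − 1 ≈ 838.8 − 1 ≈ 837.8 → 838

N ≈ 838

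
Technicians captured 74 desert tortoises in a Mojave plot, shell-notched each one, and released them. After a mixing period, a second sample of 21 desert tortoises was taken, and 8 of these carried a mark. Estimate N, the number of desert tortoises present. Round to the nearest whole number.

Lincoln-Petersen assumes M/N = R/C, so N = M·C / R.
N = (74 × 21) / 8 = 1554 / 8 ≈ 194.2 → 194

N ≈ 194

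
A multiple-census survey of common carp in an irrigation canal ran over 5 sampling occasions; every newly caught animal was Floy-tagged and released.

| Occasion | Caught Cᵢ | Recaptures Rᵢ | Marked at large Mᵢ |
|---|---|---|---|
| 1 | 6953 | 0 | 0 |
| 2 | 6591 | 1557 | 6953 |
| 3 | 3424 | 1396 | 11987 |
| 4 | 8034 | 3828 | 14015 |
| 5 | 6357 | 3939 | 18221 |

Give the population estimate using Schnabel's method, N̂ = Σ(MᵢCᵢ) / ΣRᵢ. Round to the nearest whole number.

Σ MᵢCᵢ = 0·6953 + 6953·6591 + 11987·3424 + 14015·8034 + 18221·6357 = 0 + 45827223 + 41043488 + 112596510 + 115830897 = 315298118
Σ Rᵢ = 0 + 1557 + 1396 + 3828 + 3939 = 10720
N̂ = 315298118 / 10720 ≈ 29412.1 → 29412

N ≈ 29,412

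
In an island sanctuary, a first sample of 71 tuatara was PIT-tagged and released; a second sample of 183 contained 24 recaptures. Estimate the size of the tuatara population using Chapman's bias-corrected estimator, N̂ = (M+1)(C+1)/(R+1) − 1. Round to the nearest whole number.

N ≈ 529

N̂ = (71+1)(183+1)/(24+1) − 1 = 72·184/25 − 1
= 13248/25 − 1 ≈ 529.9 − 1 ≈ 528.9 → 529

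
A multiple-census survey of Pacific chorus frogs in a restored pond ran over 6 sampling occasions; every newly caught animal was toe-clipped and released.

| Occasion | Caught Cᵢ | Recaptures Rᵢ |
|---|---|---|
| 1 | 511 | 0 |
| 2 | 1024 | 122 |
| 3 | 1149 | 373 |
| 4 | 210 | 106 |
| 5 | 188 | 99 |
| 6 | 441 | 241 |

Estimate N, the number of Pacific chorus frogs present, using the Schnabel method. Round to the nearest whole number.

N ≈ 4344

Marked at large before each occasion: Mᵢ = Σⱼ<ᵢ (Cⱼ − Rⱼ) → M1=0, M2=511, M3=1413, M4=2189, M5=2293, M6=2382
Σ MᵢCᵢ = 0·511 + 511·1024 + 1413·1149 + 2189·210 + 2293·188 + 2382·441 = 0 + 523264 + 1623537 + 459690 + 431084 + 1050462 = 4088037
Σ Rᵢ = 0 + 122 + 373 + 106 + 99 + 241 = 941
N̂ = 4088037 / 941 ≈ 4344.4 → 4344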